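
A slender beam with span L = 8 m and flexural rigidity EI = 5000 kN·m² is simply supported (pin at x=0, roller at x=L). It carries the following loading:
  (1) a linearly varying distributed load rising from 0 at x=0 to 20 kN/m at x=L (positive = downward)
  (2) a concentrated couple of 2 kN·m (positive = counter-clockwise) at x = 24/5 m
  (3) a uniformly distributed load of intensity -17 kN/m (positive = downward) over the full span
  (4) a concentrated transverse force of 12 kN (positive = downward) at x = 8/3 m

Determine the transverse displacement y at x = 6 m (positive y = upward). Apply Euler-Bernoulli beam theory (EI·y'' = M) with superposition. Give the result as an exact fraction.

y(6) = 120187/3375000 m

Load 1 — triangular load w₀=20 kN/m (0→w₀ over full span):
  y_1 = -w₀x(7L⁴-10L²x²+3x⁴)/(360LEI) = -20·6·(7·8⁴-10·8²·6²+3·6⁴)/(360·8·5000) = -119/1500 m
Load 2 — applied couple M₀=2 kN·m at a=24/5 m (b=L-a=16/5):
  y_2 = (M₀x³/(6L)-M₀(x-a)²/2+C₁x)/EI  [x>a] with C₁=M₀(3b²-L²)/(6L)=-104/75 = (2·6³/(6·8)-2·(6-(24/5))²/2+(-104/75)·6)/5000 = -19/125000 m
Load 3 — uniform load w=-17 kN/m over full span:
  y_3 = -wx(L³-2Lx²+x³)/(24EI) = -(-17)·6·(8³-2·8·6²+6³)/(24·5000) = 323/2500 m
Load 4 — point force P=12 kN at a=8/3 m (b=L-a=16/3):
  y_4 = -Pa(L-x)(2Lx-a²-x²)/(6LEI)  [x>a] = -12·(8/3)·(8-6)·(2·8·6-(8/3)²-6²)/(6·8·5000) = -238/16875 m
Superposition: y = Σ y_i = 120187/3375000 m ≈ 0.035611 m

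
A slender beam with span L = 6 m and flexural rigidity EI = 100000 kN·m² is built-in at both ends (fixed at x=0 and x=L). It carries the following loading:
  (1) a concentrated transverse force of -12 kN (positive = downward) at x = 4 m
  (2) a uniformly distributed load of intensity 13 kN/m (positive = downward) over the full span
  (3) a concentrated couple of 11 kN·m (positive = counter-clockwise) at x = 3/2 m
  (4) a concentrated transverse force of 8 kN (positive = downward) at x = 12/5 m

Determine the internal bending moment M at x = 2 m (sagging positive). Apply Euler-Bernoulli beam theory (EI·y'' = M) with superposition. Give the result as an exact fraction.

M(2) = 193583/18000 kN·m

Load 1 — point force P=-12 kN at a=4 m (b=L-a=2):
  M_1 = Pb²(3a+b)x/L³ - Pab²/L²  [x≤a] = (-12)·2²·(3·4+2)·2/6³ - (-12)·4·2²/6² = -8/9 kN·m
Load 2 — uniform load w=13 kN/m over full span:
  M_2 = wLx/2 - wL²/12 - wx²/2 = 13·6·2/2 - 13·6²/12 - 13·2²/2 = 13 kN·m
Load 3 — applied couple M₀=11 kN·m at a=3/2 m (b=L-a=9/2):
  M_3 = R_Ax - M_A - M₀  [x>a] with R_A=33/16, M_A=-33/16 = (33/16)·2 - (-33/16) - 11 = -77/16 kN·m
Load 4 — point force P=8 kN at a=12/5 m (b=L-a=18/5):
  M_4 = Pb²(3a+b)x/L³ - Pab²/L²  [x≤a] = 8·(18/5)²·(3·(12/5)+(18/5))·2/6³ - 8·(12/5)·(18/5)²/6² = 432/125 kN·m
Superposition: M = Σ M_i = 193583/18000 kN·m ≈ 10.754611 kN·m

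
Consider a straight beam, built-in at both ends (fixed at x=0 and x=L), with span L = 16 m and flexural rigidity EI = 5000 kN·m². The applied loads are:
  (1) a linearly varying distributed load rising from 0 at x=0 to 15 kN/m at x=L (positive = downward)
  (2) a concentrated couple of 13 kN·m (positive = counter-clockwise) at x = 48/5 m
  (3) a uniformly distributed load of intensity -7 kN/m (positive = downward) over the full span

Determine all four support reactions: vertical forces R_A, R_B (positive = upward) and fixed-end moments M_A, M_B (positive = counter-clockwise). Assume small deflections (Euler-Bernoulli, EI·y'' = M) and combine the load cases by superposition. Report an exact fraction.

Load 1 — triangular load w₀=15 kN/m (0→w₀ over full span):
  R_A = 3w₀L/20 = 3·15·16/20 = 36 kN
  M_A = w₀L²/30 = 15·16²/30 = 128 kN·m
  R_B = 7w₀L/20 = 7·15·16/20 = 84 kN
  M_B = -w₀L²/20 = -15·16²/20 = -192 kN·m
Load 2 — applied couple M₀=13 kN·m at a=48/5 m (b=L-a=32/5):
  R_A = 6M₀ab/L³ = 6·13·(48/5)·(32/5)/16³ = 117/100 kN
  M_A = M₀b(2a-b)/L² = 13·(32/5)·(2·(48/5)-(32/5))/16² = 104/25 kN·m
  R_B = -6M₀ab/L³ = -6·13·(48/5)·(32/5)/16³ = -117/100 kN
  M_B = M₀a(2b-a)/L² = 13·(48/5)·(2·(32/5)-(48/5))/16² = 39/25 kN·m
Load 3 — uniform load w=-7 kN/m over full span:
  R_A = wL/2 = (-7)·16/2 = -56 kN
  M_A = wL²/12 = (-7)·16²/12 = -448/3 kN·m
  R_B = wL/2 = (-7)·16/2 = -56 kN
  M_B = -wL²/12 = -(-7)·16²/12 = 448/3 kN·m
Superposition: R_A = -1883/100 kN, M_A = -1288/75 kN·m, R_B = 2683/100 kN, M_B = -3083/75 kN·m

R_A = -1883/100 kN, M_A = -1288/75 kN·m, R_B = 2683/100 kN, M_B = -3083/75 kN·m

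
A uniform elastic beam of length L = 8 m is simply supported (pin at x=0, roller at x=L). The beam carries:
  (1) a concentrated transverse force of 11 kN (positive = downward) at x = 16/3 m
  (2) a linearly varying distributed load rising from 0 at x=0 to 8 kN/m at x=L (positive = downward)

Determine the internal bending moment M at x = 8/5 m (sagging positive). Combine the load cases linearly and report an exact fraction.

M(8/5) = 8344/375 kN·m

Load 1 — point force P=11 kN at a=16/3 m (b=L-a=8/3):
  M_1 = Pbx/L  [x≤a] = 11·(8/3)·(8/5)/8 = 88/15 kN·m
Load 2 — triangular load w₀=8 kN/m (0→w₀ over full span):
  M_2 = w₀Lx/6 - w₀x³/(6L) = 8·8·(8/5)/6 - 8·(8/5)³/(6·8) = 2048/125 kN·m
Superposition: M = Σ M_i = 8344/375 kN·m ≈ 22.250667 kN·m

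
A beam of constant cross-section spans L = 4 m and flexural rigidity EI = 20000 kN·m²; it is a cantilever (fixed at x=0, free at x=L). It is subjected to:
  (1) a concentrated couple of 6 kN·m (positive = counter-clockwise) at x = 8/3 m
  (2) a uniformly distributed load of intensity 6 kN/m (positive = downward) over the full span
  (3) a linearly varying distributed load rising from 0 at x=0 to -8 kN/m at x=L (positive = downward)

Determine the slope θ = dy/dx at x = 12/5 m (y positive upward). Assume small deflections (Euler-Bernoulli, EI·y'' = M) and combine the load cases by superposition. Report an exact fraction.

Load 1 — applied couple M₀=6 kN·m at a=8/3 m (b=L-a=4/3):
  θ_1 = M₀x/EI  [x≤a] = 6·(12/5)/20000 = 9/12500 rad
Load 2 — uniform load w=6 kN/m over full span:
  θ_2 = -wx(x²-3Lx+3L²)/(6EI) = -6·(12/5)·((12/5)²-3·4·(12/5)+3·4²)/(6·20000) = -234/78125 rad
Load 3 — triangular load w₀=-8 kN/m (0→w₀ over full span):
  θ_3 = (w₀Lx²/4-w₀L²x/3-w₀x⁴/(24L))/EI = ((-8)·4·(12/5)²/4-(-8)·4²·(12/5)/3-(-8)·(12/5)⁴/(24·4))/20000 = 1154/390625 rad
Superposition: θ = Σ θ_i = 1061/1562500 rad ≈ 0.000679 rad

θ(12/5) = 1061/1562500 rad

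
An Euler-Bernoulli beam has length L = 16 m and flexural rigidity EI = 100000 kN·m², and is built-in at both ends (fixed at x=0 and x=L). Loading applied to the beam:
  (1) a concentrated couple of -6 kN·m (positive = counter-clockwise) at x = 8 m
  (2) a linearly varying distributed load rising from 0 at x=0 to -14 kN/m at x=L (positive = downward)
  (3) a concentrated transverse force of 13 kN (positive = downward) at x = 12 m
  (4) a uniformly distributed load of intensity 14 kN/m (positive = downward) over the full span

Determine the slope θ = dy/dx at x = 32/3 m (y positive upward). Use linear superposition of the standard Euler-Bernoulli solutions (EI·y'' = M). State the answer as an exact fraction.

θ(32/3) = 30427/15187500 rad

Load 1 — applied couple M₀=-6 kN·m at a=8 m (b=L-a=8):
  θ_1 = (R_Ax²/2 - M_Ax - M₀(x-a))/EI  [x>a] with R_A=-9/16, M_A=-3/2 = ((-9/16)·(32/3)²/2 - (-3/2)·(32/3) - (-6)·((32/3)-8))/100000 = 0 rad
Load 2 — triangular load w₀=-14 kN/m (0→w₀ over full span):
  θ_2 = -w₀(2x(L-x)(L-2x)(x+2L)+x²(L-x)²)/(120LEI) = -(-14)·(2·(32/3)·(16-(32/3))·(16-2·(32/3))·((32/3)+2·16)+(32/3)²·(16-(32/3))²)/(120·16·100000) = -6272/3796875 rad
Load 3 — point force P=13 kN at a=12 m (b=L-a=4):
  θ_3 = -Pb²x(2aL-(3a+b)x)/(2L³EI)  [x≤a] = -13·4²·(32/3)·(2·12·16-(3·12+4)·(32/3))/(2·16³·100000) = 13/112500 rad
Load 4 — uniform load w=14 kN/m over full span:
  θ_4 = -wx(L-x)(L-2x)/(12EI) = -14·(32/3)·(16-(32/3))·(16-2·(32/3))/(12·100000) = 896/253125 rad
Superposition: θ = Σ θ_i = 30427/15187500 rad ≈ 0.002003 rad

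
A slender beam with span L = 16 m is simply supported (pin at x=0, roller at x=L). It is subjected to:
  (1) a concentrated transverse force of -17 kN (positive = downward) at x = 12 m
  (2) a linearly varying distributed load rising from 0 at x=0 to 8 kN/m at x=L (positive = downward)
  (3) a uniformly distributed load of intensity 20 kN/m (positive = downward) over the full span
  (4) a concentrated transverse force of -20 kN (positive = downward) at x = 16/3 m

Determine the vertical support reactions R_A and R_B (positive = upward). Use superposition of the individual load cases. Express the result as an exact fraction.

R_A = 655/4 kN, R_B = 733/4 kN

Load 1 — point force P=-17 kN at a=12 m (b=L-a=4):
  R_A = Pb/L = (-17)·4/16 = -17/4 kN
  R_B = Pa/L = (-17)·12/16 = -51/4 kN
Load 2 — triangular load w₀=8 kN/m (0→w₀ over full span):
  R_A = w₀L/6 = 8·16/6 = 64/3 kN
  R_B = w₀L/3 = 8·16/3 = 128/3 kN
Load 3 — uniform load w=20 kN/m over full span:
  R_A = wL/2 = 20·16/2 = 160 kN
  R_B = wL/2 = 20·16/2 = 160 kN
Load 4 — point force P=-20 kN at a=16/3 m (b=L-a=32/3):
  R_A = Pb/L = (-20)·(32/3)/16 = -40/3 kN
  R_B = Pa/L = (-20)·(16/3)/16 = -20/3 kN
Superposition: R_A = 655/4 kN, R_B = 733/4 kN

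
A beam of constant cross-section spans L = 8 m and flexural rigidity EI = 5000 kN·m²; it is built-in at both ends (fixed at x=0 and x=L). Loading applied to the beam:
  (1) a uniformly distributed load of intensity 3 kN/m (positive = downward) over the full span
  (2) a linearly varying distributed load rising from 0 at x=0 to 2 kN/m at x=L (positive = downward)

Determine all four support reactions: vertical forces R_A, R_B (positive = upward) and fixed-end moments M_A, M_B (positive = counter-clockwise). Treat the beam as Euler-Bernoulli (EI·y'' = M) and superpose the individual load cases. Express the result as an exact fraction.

Load 1 — uniform load w=3 kN/m over full span:
  R_A = wL/2 = 3·8/2 = 12 kN
  M_A = wL²/12 = 3·8²/12 = 16 kN·m
  R_B = wL/2 = 3·8/2 = 12 kN
  M_B = -wL²/12 = -3·8²/12 = -16 kN·m
Load 2 — triangular load w₀=2 kN/m (0→w₀ over full span):
  R_A = 3w₀L/20 = 3·2·8/20 = 12/5 kN
  M_A = w₀L²/30 = 2·8²/30 = 64/15 kN·m
  R_B = 7w₀L/20 = 7·2·8/20 = 28/5 kN
  M_B = -w₀L²/20 = -2·8²/20 = -32/5 kN·m
Superposition: R_A = 72/5 kN, M_A = 304/15 kN·m, R_B = 88/5 kN, M_B = -112/5 kN·m

R_A = 72/5 kN, M_A = 304/15 kN·m, R_B = 88/5 kN, M_B = -112/5 kN·m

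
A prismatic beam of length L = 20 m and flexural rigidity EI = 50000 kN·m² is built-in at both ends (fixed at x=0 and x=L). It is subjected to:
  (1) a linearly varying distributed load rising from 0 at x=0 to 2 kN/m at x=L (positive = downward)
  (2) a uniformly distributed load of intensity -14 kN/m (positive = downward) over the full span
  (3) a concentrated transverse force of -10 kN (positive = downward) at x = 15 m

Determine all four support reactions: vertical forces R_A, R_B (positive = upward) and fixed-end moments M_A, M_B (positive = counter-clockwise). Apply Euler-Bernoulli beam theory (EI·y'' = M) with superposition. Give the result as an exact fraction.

R_A = -2169/16 kN, M_A = -3595/8 kN·m, R_B = -2151/16 kN, M_B = 10915/24 kN·m

Load 1 — triangular load w₀=2 kN/m (0→w₀ over full span):
  R_A = 3w₀L/20 = 3·2·20/20 = 6 kN
  M_A = w₀L²/30 = 2·20²/30 = 80/3 kN·m
  R_B = 7w₀L/20 = 7·2·20/20 = 14 kN
  M_B = -w₀L²/20 = -2·20²/20 = -40 kN·m
Load 2 — uniform load w=-14 kN/m over full span:
  R_A = wL/2 = (-14)·20/2 = -140 kN
  M_A = wL²/12 = (-14)·20²/12 = -1400/3 kN·m
  R_B = wL/2 = (-14)·20/2 = -140 kN
  M_B = -wL²/12 = -(-14)·20²/12 = 1400/3 kN·m
Load 3 — point force P=-10 kN at a=15 m (b=L-a=5):
  R_A = Pb²(3a+b)/L³ = (-10)·5²·(3·15+5)/20³ = -25/16 kN
  M_A = Pab²/L² = (-10)·15·5²/20² = -75/8 kN·m
  R_B = Pa²(a+3b)/L³ = (-10)·15²·(15+3·5)/20³ = -135/16 kN
  M_B = -Pa²b/L² = -(-10)·15²·5/20² = 225/8 kN·m
Superposition: R_A = -2169/16 kN, M_A = -3595/8 kN·m, R_B = -2151/16 kN, M_B = 10915/24 kN·m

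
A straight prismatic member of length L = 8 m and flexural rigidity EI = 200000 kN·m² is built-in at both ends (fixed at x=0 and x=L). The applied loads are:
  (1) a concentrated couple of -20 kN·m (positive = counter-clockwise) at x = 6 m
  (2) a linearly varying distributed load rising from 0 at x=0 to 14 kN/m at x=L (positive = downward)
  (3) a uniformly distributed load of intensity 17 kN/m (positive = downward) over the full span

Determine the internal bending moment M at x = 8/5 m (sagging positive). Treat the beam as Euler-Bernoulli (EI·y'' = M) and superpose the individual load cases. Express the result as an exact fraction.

M(8/5) = -3029/500 kN·m

Load 1 — applied couple M₀=-20 kN·m at a=6 m (b=L-a=2):
  M_1 = R_Ax - M_A  [x≤a] with R_A=-45/16, M_A=-25/4 = (-45/16)·(8/5) - (-25/4) = 7/4 kN·m
Load 2 — triangular load w₀=14 kN/m (0→w₀ over full span):
  M_2 = 3w₀Lx/20 - w₀L²/30 - w₀x³/(6L) = 3·14·8·(8/5)/20 - 14·8²/30 - 14·(8/5)³/(6·8) = -1568/375 kN·m
Load 3 — uniform load w=17 kN/m over full span:
  M_3 = wLx/2 - wL²/12 - wx²/2 = 17·8·(8/5)/2 - 17·8²/12 - 17·(8/5)²/2 = -272/75 kN·m
Superposition: M = Σ M_i = -3029/500 kN·m ≈ -6.058000 kN·m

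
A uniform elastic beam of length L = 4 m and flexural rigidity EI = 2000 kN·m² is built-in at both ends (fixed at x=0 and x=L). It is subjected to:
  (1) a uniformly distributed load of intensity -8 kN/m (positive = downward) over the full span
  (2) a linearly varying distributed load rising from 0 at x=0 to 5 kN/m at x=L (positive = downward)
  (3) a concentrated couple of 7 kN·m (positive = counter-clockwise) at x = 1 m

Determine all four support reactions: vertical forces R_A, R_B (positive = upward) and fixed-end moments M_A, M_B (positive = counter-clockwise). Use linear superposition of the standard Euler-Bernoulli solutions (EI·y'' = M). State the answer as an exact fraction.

Load 1 — uniform load w=-8 kN/m over full span:
  R_A = wL/2 = (-8)·4/2 = -16 kN
  M_A = wL²/12 = (-8)·4²/12 = -32/3 kN·m
  R_B = wL/2 = (-8)·4/2 = -16 kN
  M_B = -wL²/12 = -(-8)·4²/12 = 32/3 kN·m
Load 2 — triangular load w₀=5 kN/m (0→w₀ over full span):
  R_A = 3w₀L/20 = 3·5·4/20 = 3 kN
  M_A = w₀L²/30 = 5·4²/30 = 8/3 kN·m
  R_B = 7w₀L/20 = 7·5·4/20 = 7 kN
  M_B = -w₀L²/20 = -5·4²/20 = -4 kN·m
Load 3 — applied couple M₀=7 kN·m at a=1 m (b=L-a=3):
  R_A = 6M₀ab/L³ = 6·7·1·3/4³ = 63/32 kN
  M_A = M₀b(2a-b)/L² = 7·3·(2·1-3)/4² = -21/16 kN·m
  R_B = -6M₀ab/L³ = -6·7·1·3/4³ = -63/32 kN
  M_B = M₀a(2b-a)/L² = 7·1·(2·3-1)/4² = 35/16 kN·m
Superposition: R_A = -353/32 kN, M_A = -149/16 kN·m, R_B = -351/32 kN, M_B = 425/48 kN·m

R_A = -353/32 kN, M_A = -149/16 kN·m, R_B = -351/32 kN, M_B = 425/48 kN·m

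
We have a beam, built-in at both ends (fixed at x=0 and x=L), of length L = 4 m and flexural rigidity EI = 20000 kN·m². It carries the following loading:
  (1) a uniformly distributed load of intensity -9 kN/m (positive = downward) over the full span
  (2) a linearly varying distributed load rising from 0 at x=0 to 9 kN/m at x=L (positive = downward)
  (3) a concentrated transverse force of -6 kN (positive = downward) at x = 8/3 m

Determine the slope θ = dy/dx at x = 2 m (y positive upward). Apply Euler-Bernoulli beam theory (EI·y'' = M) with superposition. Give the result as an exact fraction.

θ(2) = 13/1800000 rad

Load 1 — uniform load w=-9 kN/m over full span:
  θ_1 = -wx(L-x)(L-2x)/(12EI) = -(-9)·2·(4-2)·(4-2·2)/(12·20000) = 0 rad
Load 2 — triangular load w₀=9 kN/m (0→w₀ over full span):
  θ_2 = -w₀(2x(L-x)(L-2x)(x+2L)+x²(L-x)²)/(120LEI) = -9·(2·2·(4-2)·(4-2·2)·(2+2·4)+2²·(4-2)²)/(120·4·20000) = -3/200000 rad
Load 3 — point force P=-6 kN at a=8/3 m (b=L-a=4/3):
  θ_3 = -Pb²x(2aL-(3a+b)x)/(2L³EI)  [x≤a] = -(-6)·(4/3)²·2·(2·(8/3)·4-(3·(8/3)+(4/3))·2)/(2·4³·20000) = 1/45000 rad
Superposition: θ = Σ θ_i = 13/1800000 rad ≈ 0.000007 rad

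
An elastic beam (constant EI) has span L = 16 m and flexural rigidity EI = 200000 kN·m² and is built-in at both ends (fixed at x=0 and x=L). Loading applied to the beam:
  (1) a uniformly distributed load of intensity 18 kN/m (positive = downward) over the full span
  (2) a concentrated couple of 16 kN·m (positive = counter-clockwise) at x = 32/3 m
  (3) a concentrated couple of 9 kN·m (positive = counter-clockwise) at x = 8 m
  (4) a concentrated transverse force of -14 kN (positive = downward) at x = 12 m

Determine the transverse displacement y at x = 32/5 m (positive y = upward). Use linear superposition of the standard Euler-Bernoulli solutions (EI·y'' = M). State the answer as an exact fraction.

y(32/5) = -243622/17578125 m

Load 1 — uniform load w=18 kN/m over full span:
  y_1 = -wx²(L-x)²/(24EI) = -18·(32/5)²·(16-(32/5))²/(24·200000) = -27648/1953125 m
Load 2 — applied couple M₀=16 kN·m at a=32/3 m (b=L-a=16/3):
  y_2 = (R_Ax³/6 - M_Ax²/2)/EI  [x≤a] with R_A=4/3, M_A=16/3 = ((4/3)·(32/5)³/6 - (16/3)·(32/5)²/2)/200000 = -896/3515625 m
Load 3 — applied couple M₀=9 kN·m at a=8 m (b=L-a=8):
  y_3 = (R_Ax³/6 - M_Ax²/2)/EI  [x≤a] with R_A=27/32, M_A=9/4 = ((27/32)·(32/5)³/6 - (9/4)·(32/5)²/2)/200000 = -18/390625 m
Load 4 — point force P=-14 kN at a=12 m (b=L-a=4):
  y_4 = -Pb²x²(3aL-(3a+b)x)/(6L³EI)  [x≤a] = -(-14)·4²·(32/5)²·(3·12·16-(3·12+4)·(32/5))/(6·16³·200000) = 28/46875 m
Superposition: y = Σ y_i = -243622/17578125 m ≈ -0.013859 m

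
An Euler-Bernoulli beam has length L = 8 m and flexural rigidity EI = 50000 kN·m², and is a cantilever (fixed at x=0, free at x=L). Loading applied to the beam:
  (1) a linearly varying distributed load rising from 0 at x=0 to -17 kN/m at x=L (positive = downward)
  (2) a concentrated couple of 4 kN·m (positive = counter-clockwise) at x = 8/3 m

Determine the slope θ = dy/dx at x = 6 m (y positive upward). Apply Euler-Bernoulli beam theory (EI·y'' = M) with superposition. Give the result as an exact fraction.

Load 1 — triangular load w₀=-17 kN/m (0→w₀ over full span):
  θ_1 = (w₀Lx²/4-w₀L²x/3-w₀x⁴/(24L))/EI = ((-17)·8·6²/4-(-17)·8²·6/3-(-17)·6⁴/(24·8))/50000 = 4267/200000 rad
Load 2 — applied couple M₀=4 kN·m at a=8/3 m (b=L-a=16/3):
  θ_2 = M₀a/EI  [x>a] = 4·(8/3)/50000 = 2/9375 rad
Superposition: θ = Σ θ_i = 12929/600000 rad ≈ 0.021548 rad

θ(6) = 12929/600000 rad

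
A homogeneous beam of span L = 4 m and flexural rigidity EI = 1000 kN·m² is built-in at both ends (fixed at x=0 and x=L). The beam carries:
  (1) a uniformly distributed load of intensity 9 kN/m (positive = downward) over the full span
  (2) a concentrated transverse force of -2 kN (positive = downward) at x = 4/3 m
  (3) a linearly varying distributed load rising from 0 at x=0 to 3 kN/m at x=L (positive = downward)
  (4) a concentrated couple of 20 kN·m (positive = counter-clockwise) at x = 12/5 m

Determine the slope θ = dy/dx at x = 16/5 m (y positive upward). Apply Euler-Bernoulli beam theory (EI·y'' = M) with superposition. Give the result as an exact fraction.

Load 1 — uniform load w=9 kN/m over full span:
  θ_1 = -wx(L-x)(L-2x)/(12EI) = -9·(16/5)·(4-(16/5))·(4-2·(16/5))/(12·1000) = 72/15625 rad
Load 2 — point force P=-2 kN at a=4/3 m (b=L-a=8/3):
  θ_2 = Pa²(L-x)(2bL-(3b+a)(L-x))/(2L³EI)  [x>a] = (-2)·(4/3)²·(4-(16/5))·(2·(8/3)·4-(3·(8/3)+(4/3))·(4-(16/5)))/(2·4³·1000) = -26/84375 rad
Load 3 — triangular load w₀=3 kN/m (0→w₀ over full span):
  θ_3 = -w₀(2x(L-x)(L-2x)(x+2L)+x²(L-x)²)/(120LEI) = -3·(2·(16/5)·(4-(16/5))·(4-2·(16/5))·((16/5)+2·4)+(16/5)²·(4-(16/5))²)/(120·4·1000) = 64/78125 rad
Load 4 — applied couple M₀=20 kN·m at a=12/5 m (b=L-a=8/5):
  θ_4 = (R_Ax²/2 - M_Ax - M₀(x-a))/EI  [x>a] with R_A=36/5, M_A=32/5 = ((36/5)·(16/5)²/2 - (32/5)·(16/5) - 20·((16/5)-(12/5)))/1000 = 6/15625 rad
Superposition: θ = Σ θ_i = 11608/2109375 rad ≈ 0.005503 rad

θ(16/5) = 11608/2109375 rad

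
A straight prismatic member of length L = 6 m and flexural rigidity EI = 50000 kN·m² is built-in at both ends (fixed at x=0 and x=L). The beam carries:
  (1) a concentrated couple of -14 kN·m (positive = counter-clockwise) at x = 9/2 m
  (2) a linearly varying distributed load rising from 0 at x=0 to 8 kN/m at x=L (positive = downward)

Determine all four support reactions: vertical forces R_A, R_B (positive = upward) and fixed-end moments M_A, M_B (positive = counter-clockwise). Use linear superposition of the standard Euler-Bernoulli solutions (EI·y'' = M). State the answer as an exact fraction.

Load 1 — applied couple M₀=-14 kN·m at a=9/2 m (b=L-a=3/2):
  R_A = 6M₀ab/L³ = 6·(-14)·(9/2)·(3/2)/6³ = -21/8 kN
  M_A = M₀b(2a-b)/L² = (-14)·(3/2)·(2·(9/2)-(3/2))/6² = -35/8 kN·m
  R_B = -6M₀ab/L³ = -6·(-14)·(9/2)·(3/2)/6³ = 21/8 kN
  M_B = M₀a(2b-a)/L² = (-14)·(9/2)·(2·(3/2)-(9/2))/6² = 21/8 kN·m
Load 2 — triangular load w₀=8 kN/m (0→w₀ over full span):
  R_A = 3w₀L/20 = 3·8·6/20 = 36/5 kN
  M_A = w₀L²/30 = 8·6²/30 = 48/5 kN·m
  R_B = 7w₀L/20 = 7·8·6/20 = 84/5 kN
  M_B = -w₀L²/20 = -8·6²/20 = -72/5 kN·m
Superposition: R_A = 183/40 kN, M_A = 209/40 kN·m, R_B = 777/40 kN, M_B = -471/40 kN·m

R_A = 183/40 kN, M_A = 209/40 kN·m, R_B = 777/40 kN, M_B = -471/40 kN·m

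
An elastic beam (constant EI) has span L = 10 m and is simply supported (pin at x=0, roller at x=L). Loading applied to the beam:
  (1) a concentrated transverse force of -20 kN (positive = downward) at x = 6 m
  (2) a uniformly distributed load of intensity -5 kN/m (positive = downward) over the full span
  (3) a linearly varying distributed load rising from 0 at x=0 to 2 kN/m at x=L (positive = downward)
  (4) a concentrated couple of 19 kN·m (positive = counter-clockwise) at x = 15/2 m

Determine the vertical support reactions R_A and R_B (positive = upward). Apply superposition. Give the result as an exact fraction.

R_A = -833/30 kN, R_B = -967/30 kN

Load 1 — point force P=-20 kN at a=6 m (b=L-a=4):
  R_A = Pb/L = (-20)·4/10 = -8 kN
  R_B = Pa/L = (-20)·6/10 = -12 kN
Load 2 — uniform load w=-5 kN/m over full span:
  R_A = wL/2 = (-5)·10/2 = -25 kN
  R_B = wL/2 = (-5)·10/2 = -25 kN
Load 3 — triangular load w₀=2 kN/m (0→w₀ over full span):
  R_A = w₀L/6 = 2·10/6 = 10/3 kN
  R_B = w₀L/3 = 2·10/3 = 20/3 kN
Load 4 — applied couple M₀=19 kN·m at a=15/2 m (b=L-a=5/2):
  R_A = M₀/L = 19/10 kN
  R_B = -M₀/L = -19/10 kN
Superposition: R_A = -833/30 kN, R_B = -967/30 kN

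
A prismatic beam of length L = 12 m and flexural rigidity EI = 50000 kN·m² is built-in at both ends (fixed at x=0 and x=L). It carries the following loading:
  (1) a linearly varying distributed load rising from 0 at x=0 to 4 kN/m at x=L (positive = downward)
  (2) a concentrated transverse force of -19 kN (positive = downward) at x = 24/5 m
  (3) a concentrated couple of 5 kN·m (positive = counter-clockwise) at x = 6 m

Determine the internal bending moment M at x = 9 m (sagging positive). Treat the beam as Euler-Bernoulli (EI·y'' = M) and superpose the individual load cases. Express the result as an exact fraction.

Load 1 — triangular load w₀=4 kN/m (0→w₀ over full span):
  M_1 = 3w₀Lx/20 - w₀L²/30 - w₀x³/(6L) = 3·4·12·9/20 - 4·12²/30 - 4·9³/(6·12) = 51/10 kN·m
Load 2 — point force P=-19 kN at a=24/5 m (b=L-a=36/5):
  M_2 = Pa²(a+3b)(L-x)/L³ - Pa²b/L²  [x>a] = (-19)·(24/5)²·((24/5)+3·(36/5))·(12-9)/12³ - (-19)·(24/5)²·(36/5)/12² = 228/125 kN·m
Load 3 — applied couple M₀=5 kN·m at a=6 m (b=L-a=6):
  M_3 = R_Ax - M_A - M₀  [x>a] with R_A=5/8, M_A=5/4 = (5/8)·9 - (5/4) - 5 = -5/8 kN·m
Superposition: M = Σ M_i = 6299/1000 kN·m ≈ 6.299000 kN·m

M(9) = 6299/1000 kN·m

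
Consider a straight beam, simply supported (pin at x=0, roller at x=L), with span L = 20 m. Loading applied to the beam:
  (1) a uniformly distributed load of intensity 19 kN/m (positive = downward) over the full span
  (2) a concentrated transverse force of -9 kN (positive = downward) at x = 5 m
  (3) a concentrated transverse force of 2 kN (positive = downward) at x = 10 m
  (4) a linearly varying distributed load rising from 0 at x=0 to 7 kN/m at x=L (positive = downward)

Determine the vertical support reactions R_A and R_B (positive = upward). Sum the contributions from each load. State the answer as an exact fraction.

R_A = 2491/12 kN, R_B = 2825/12 kN

Load 1 — uniform load w=19 kN/m over full span:
  R_A = wL/2 = 19·20/2 = 190 kN
  R_B = wL/2 = 19·20/2 = 190 kN
Load 2 — point force P=-9 kN at a=5 m (b=L-a=15):
  R_A = Pb/L = (-9)·15/20 = -27/4 kN
  R_B = Pa/L = (-9)·5/20 = -9/4 kN
Load 3 — point force P=2 kN at a=10 m (b=L-a=10):
  R_A = Pb/L = 2·10/20 = 1 kN
  R_B = Pa/L = 2·10/20 = 1 kN
Load 4 — triangular load w₀=7 kN/m (0→w₀ over full span):
  R_A = w₀L/6 = 7·20/6 = 70/3 kN
  R_B = w₀L/3 = 7·20/3 = 140/3 kN
Superposition: R_A = 2491/12 kN, R_B = 2825/12 kN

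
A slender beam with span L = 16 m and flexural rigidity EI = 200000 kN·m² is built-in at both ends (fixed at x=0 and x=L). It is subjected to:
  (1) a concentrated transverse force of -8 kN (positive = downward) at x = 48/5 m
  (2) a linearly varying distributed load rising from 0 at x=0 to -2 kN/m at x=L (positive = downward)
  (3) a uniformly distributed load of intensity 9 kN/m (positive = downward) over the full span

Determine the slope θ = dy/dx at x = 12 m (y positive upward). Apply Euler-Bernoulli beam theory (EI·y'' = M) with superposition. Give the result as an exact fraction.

Load 1 — point force P=-8 kN at a=48/5 m (b=L-a=32/5):
  θ_1 = Pa²(L-x)(2bL-(3b+a)(L-x))/(2L³EI)  [x>a] = (-8)·(48/5)²·(16-12)·(2·(32/5)·16-(3·(32/5)+(48/5))·(16-12))/(2·16³·200000) = -63/390625 rad
Load 2 — triangular load w₀=-2 kN/m (0→w₀ over full span):
  θ_2 = -w₀(2x(L-x)(L-2x)(x+2L)+x²(L-x)²)/(120LEI) = -(-2)·(2·12·(16-12)·(16-2·12)·(12+2·16)+12²·(16-12)²)/(120·16·200000) = -41/250000 rad
Load 3 — uniform load w=9 kN/m over full span:
  θ_3 = -wx(L-x)(L-2x)/(12EI) = -9·12·(16-12)·(16-2·12)/(12·200000) = 9/6250 rad
Superposition: θ = Σ θ_i = 6967/6250000 rad ≈ 0.001115 rad

θ(12) = 6967/6250000 rad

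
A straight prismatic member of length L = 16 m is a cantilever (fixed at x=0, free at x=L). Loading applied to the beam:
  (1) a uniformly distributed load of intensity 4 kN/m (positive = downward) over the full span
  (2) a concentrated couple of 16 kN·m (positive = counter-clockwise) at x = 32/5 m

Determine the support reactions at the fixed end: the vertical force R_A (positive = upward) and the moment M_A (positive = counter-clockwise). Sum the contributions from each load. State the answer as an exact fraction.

R_A = 64 kN, M_A = 496 kN·m

Load 1 — uniform load w=4 kN/m over full span:
  R_A = wL = 4·16 = 64 kN
  M_A = wL²/2 = 4·16²/2 = 512 kN·m
Load 2 — applied couple M₀=16 kN·m at a=32/5 m (b=L-a=48/5):
  R_A = 0 kN
  M_A = -M₀ = -16 kN·m
Superposition: R_A = 64 kN, M_A = 496 kN·m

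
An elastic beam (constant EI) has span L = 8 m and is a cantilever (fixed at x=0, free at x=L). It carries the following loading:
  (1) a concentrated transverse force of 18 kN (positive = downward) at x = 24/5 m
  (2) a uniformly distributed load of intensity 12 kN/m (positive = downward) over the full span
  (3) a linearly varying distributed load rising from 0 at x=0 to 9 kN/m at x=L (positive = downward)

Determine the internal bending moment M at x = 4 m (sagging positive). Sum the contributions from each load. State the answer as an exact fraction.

M(4) = -852/5 kN·m

Load 1 — point force P=18 kN at a=24/5 m (b=L-a=16/5):
  M_1 = -P(a-x)  [x≤a] = -18·((24/5)-4) = -72/5 kN·m
Load 2 — uniform load w=12 kN/m over full span:
  M_2 = -w(L-x)²/2 = -12·(8-4)²/2 = -96 kN·m
Load 3 — triangular load w₀=9 kN/m (0→w₀ over full span):
  M_3 = w₀Lx/2 - w₀L²/3 - w₀x³/(6L) = 9·8·4/2 - 9·8²/3 - 9·4³/(6·8) = -60 kN·m
Superposition: M = Σ M_i = -852/5 kN·m ≈ -170.400000 kN·m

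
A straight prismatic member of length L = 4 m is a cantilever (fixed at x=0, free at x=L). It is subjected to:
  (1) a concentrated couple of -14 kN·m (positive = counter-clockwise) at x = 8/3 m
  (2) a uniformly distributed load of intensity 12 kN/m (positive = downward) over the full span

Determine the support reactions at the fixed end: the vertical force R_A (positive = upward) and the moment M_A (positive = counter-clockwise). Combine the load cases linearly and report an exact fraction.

Load 1 — applied couple M₀=-14 kN·m at a=8/3 m (b=L-a=4/3):
  R_A = 0 kN
  M_A = -M₀ = -(-14) = 14 kN·m
Load 2 — uniform load w=12 kN/m over full span:
  R_A = wL = 12·4 = 48 kN
  M_A = wL²/2 = 12·4²/2 = 96 kN·m
Superposition: R_A = 48 kN, M_A = 110 kN·m

R_A = 48 kN, M_A = 110 kN·m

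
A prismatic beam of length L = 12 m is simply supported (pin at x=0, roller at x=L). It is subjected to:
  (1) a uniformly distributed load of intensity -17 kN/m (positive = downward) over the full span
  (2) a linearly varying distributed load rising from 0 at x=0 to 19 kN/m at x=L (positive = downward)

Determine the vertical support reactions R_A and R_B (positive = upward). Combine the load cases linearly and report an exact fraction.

R_A = -64 kN, R_B = -26 kN

Load 1 — uniform load w=-17 kN/m over full span:
  R_A = wL/2 = (-17)·12/2 = -102 kN
  R_B = wL/2 = (-17)·12/2 = -102 kN
Load 2 — triangular load w₀=19 kN/m (0→w₀ over full span):
  R_A = w₀L/6 = 19·12/6 = 38 kN
  R_B = w₀L/3 = 19·12/3 = 76 kN
Superposition: R_A = -64 kN, R_B = -26 kN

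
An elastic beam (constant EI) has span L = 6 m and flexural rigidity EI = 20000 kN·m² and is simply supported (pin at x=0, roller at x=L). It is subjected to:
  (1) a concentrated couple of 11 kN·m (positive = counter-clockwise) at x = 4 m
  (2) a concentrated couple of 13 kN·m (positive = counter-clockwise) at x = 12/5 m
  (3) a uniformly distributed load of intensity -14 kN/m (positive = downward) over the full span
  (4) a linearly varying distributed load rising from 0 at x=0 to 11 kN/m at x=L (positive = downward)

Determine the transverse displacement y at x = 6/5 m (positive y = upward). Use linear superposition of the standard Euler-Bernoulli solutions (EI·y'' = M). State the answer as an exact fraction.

Load 1 — applied couple M₀=11 kN·m at a=4 m (b=L-a=2):
  y_1 = (M₀x³/(6L)+C₁x)/EI  [x≤a] with C₁=M₀(3b²-L²)/(6L)=-22/3 = (11·(6/5)³/(6·6)+(-22/3)·(6/5))/20000 = -517/1250000 m
Load 2 — applied couple M₀=13 kN·m at a=12/5 m (b=L-a=18/5):
  y_2 = (M₀x³/(6L)+C₁x)/EI  [x≤a] with C₁=M₀(3b²-L²)/(6L)=26/25 = (13·(6/5)³/(6·6)+(26/25)·(6/5))/20000 = 117/1250000 m
Load 3 — uniform load w=-14 kN/m over full span:
  y_3 = -wx(L³-2Lx²+x³)/(24EI) = -(-14)·(6/5)·(6³-2·6·(6/5)²+(6/5)³)/(24·20000) = 5481/781250 m
Load 4 — triangular load w₀=11 kN/m (0→w₀ over full span):
  y_4 = -w₀x(7L⁴-10L²x²+3x⁴)/(360LEI) = -11·(6/5)·(7·6⁴-10·6²·(6/5)²+3·(6/5)⁴)/(360·6·20000) = -25542/9765625 m
Superposition: y = Σ y_i = 79691/19531250 m ≈ 0.004080 m

y(6/5) = 79691/19531250 m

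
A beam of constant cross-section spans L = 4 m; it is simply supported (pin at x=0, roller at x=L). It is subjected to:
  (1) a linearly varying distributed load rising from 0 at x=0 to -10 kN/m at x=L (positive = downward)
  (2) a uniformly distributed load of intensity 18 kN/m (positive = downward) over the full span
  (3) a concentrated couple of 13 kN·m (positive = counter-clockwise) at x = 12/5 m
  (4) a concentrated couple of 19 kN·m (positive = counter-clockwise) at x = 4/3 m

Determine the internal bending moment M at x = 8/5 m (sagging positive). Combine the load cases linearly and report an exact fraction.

Load 1 — triangular load w₀=-10 kN/m (0→w₀ over full span):
  M_1 = w₀Lx/6 - w₀x³/(6L) = (-10)·4·(8/5)/6 - (-10)·(8/5)³/(6·4) = -224/25 kN·m
Load 2 — uniform load w=18 kN/m over full span:
  M_2 = wx(L-x)/2 = 18·(8/5)·(4-(8/5))/2 = 864/25 kN·m
Load 3 — applied couple M₀=13 kN·m at a=12/5 m (b=L-a=8/5):
  M_3 = M₀x/L  [x≤a] = 13·(8/5)/4 = 26/5 kN·m
Load 4 — applied couple M₀=19 kN·m at a=4/3 m (b=L-a=8/3):
  M_4 = M₀x/L - M₀  [x>a] = 19·(8/5)/4 - 19 = -57/5 kN·m
Superposition: M = Σ M_i = 97/5 kN·m ≈ 19.400000 kN·m

M(8/5) = 97/5 kN·m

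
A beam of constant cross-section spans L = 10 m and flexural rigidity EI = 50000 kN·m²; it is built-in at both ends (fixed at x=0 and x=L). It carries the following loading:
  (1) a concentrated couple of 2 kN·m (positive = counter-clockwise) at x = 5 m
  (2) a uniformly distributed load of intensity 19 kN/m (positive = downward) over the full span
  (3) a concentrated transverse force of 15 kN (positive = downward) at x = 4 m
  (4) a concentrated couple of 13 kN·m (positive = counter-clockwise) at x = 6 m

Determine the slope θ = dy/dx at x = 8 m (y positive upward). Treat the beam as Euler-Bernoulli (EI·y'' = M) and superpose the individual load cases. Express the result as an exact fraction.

Load 1 — applied couple M₀=2 kN·m at a=5 m (b=L-a=5):
  θ_1 = (R_Ax²/2 - M_Ax - M₀(x-a))/EI  [x>a] with R_A=3/10, M_A=1/2 = ((3/10)·8²/2 - (1/2)·8 - 2·(8-5))/50000 = -1/125000 rad
Load 2 — uniform load w=19 kN/m over full span:
  θ_2 = -wx(L-x)(L-2x)/(12EI) = -19·8·(10-8)·(10-2·8)/(12·50000) = 19/6250 rad
Load 3 — point force P=15 kN at a=4 m (b=L-a=6):
  θ_3 = Pa²(L-x)(2bL-(3b+a)(L-x))/(2L³EI)  [x>a] = 15·4²·(10-8)·(2·6·10-(3·6+4)·(10-8))/(2·10³·50000) = 57/156250 rad
Load 4 — applied couple M₀=13 kN·m at a=6 m (b=L-a=4):
  θ_4 = (R_Ax²/2 - M_Ax - M₀(x-a))/EI  [x>a] with R_A=234/125, M_A=104/25 = ((234/125)·8²/2 - (104/25)·8 - 13·(8-6))/50000 = 39/3125000 rad
Superposition: θ = Σ θ_i = 5327/1562500 rad ≈ 0.003409 rad

θ(8) = 5327/1562500 rad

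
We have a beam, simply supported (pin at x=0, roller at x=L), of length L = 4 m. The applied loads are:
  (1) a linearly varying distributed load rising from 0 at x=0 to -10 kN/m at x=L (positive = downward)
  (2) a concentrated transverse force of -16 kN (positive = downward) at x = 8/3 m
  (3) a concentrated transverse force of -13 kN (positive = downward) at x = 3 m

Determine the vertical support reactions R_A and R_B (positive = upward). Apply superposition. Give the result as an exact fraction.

R_A = -61/4 kN, R_B = -135/4 kN

Load 1 — triangular load w₀=-10 kN/m (0→w₀ over full span):
  R_A = w₀L/6 = (-10)·4/6 = -20/3 kN
  R_B = w₀L/3 = (-10)·4/3 = -40/3 kN
Load 2 — point force P=-16 kN at a=8/3 m (b=L-a=4/3):
  R_A = Pb/L = (-16)·(4/3)/4 = -16/3 kN
  R_B = Pa/L = (-16)·(8/3)/4 = -32/3 kN
Load 3 — point force P=-13 kN at a=3 m (b=L-a=1):
  R_A = Pb/L = (-13)·1/4 = -13/4 kN
  R_B = Pa/L = (-13)·3/4 = -39/4 kN
Superposition: R_A = -61/4 kN, R_B = -135/4 kN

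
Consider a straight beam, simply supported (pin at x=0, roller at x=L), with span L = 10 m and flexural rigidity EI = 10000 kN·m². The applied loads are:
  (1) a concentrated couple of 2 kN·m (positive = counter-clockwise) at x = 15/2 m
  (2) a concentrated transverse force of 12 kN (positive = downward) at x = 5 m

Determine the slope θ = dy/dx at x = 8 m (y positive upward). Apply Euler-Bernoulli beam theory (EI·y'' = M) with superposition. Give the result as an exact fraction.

Load 1 — applied couple M₀=2 kN·m at a=15/2 m (b=L-a=5/2):
  θ_1 = (M₀x²/(2L)-M₀(x-a)+C₁)/EI  [x>a] with C₁=M₀(3b²-L²)/(6L)=-65/24 = (2·8²/(2·10)-2·(8-(15/2))+(-65/24))/10000 = 323/1200000 rad
Load 2 — point force P=12 kN at a=5 m (b=L-a=5):
  θ_2 = -Pa(2L²-6Lx+3x²+a²)/(6LEI)  [x>a] = -12·5·(2·10²-6·10·8+3·8²+5²)/(6·10·10000) = 63/10000 rad
Superposition: θ = Σ θ_i = 7883/1200000 rad ≈ 0.006569 rad

θ(8) = 7883/1200000 rad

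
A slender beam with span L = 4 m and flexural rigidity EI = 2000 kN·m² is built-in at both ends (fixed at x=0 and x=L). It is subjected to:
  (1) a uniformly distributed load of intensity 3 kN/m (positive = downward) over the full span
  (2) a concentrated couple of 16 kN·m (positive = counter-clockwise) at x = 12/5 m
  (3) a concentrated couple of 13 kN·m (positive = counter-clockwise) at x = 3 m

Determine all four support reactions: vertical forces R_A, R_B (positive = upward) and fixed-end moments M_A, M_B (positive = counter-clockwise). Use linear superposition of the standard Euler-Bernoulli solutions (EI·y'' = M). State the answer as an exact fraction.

Load 1 — uniform load w=3 kN/m over full span:
  R_A = wL/2 = 3·4/2 = 6 kN
  M_A = wL²/12 = 3·4²/12 = 4 kN·m
  R_B = wL/2 = 3·4/2 = 6 kN
  M_B = -wL²/12 = -3·4²/12 = -4 kN·m
Load 2 — applied couple M₀=16 kN·m at a=12/5 m (b=L-a=8/5):
  R_A = 6M₀ab/L³ = 6·16·(12/5)·(8/5)/4³ = 144/25 kN
  M_A = M₀b(2a-b)/L² = 16·(8/5)·(2·(12/5)-(8/5))/4² = 128/25 kN·m
  R_B = -6M₀ab/L³ = -6·16·(12/5)·(8/5)/4³ = -144/25 kN
  M_B = M₀a(2b-a)/L² = 16·(12/5)·(2·(8/5)-(12/5))/4² = 48/25 kN·m
Load 3 — applied couple M₀=13 kN·m at a=3 m (b=L-a=1):
  R_A = 6M₀ab/L³ = 6·13·3·1/4³ = 117/32 kN
  M_A = M₀b(2a-b)/L² = 13·1·(2·3-1)/4² = 65/16 kN·m
  R_B = -6M₀ab/L³ = -6·13·3·1/4³ = -117/32 kN
  M_B = M₀a(2b-a)/L² = 13·3·(2·1-3)/4² = -39/16 kN·m
Superposition: R_A = 12333/800 kN, M_A = 5273/400 kN·m, R_B = -2733/800 kN, M_B = -1807/400 kN·m

R_A = 12333/800 kN, M_A = 5273/400 kN·m, R_B = -2733/800 kN, M_B = -1807/400 kN·m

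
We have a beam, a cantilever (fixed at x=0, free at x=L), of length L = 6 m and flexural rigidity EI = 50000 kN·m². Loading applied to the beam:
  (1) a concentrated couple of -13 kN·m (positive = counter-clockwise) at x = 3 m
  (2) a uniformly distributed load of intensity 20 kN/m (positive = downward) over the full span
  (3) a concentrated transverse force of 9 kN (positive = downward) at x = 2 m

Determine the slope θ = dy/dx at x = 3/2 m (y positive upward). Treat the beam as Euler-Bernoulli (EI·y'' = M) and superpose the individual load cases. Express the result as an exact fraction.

Load 1 — applied couple M₀=-13 kN·m at a=3 m (b=L-a=3):
  θ_1 = M₀x/EI  [x≤a] = (-13)·(3/2)/50000 = -39/100000 rad
Load 2 — uniform load w=20 kN/m over full span:
  θ_2 = -wx(x²-3Lx+3L²)/(6EI) = -20·(3/2)·((3/2)²-3·6·(3/2)+3·6²)/(6·50000) = -333/40000 rad
Load 3 — point force P=9 kN at a=2 m (b=L-a=4):
  θ_3 = -Px(2a-x)/(2EI)  [x≤a] = -9·(3/2)·(2·2-(3/2))/(2·50000) = -27/80000 rad
Superposition: θ = Σ θ_i = -3621/400000 rad ≈ -0.009052 rad

θ(3/2) = -3621/400000 rad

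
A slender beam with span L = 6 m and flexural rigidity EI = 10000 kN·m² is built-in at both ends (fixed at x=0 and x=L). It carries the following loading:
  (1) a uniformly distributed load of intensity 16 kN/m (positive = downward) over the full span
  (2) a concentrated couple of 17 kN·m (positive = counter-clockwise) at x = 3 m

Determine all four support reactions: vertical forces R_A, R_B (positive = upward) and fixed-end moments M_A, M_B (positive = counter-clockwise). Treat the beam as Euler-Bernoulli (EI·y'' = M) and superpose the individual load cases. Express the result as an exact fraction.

Load 1 — uniform load w=16 kN/m over full span:
  R_A = wL/2 = 16·6/2 = 48 kN
  M_A = wL²/12 = 16·6²/12 = 48 kN·m
  R_B = wL/2 = 16·6/2 = 48 kN
  M_B = -wL²/12 = -16·6²/12 = -48 kN·m
Load 2 — applied couple M₀=17 kN·m at a=3 m (b=L-a=3):
  R_A = 6M₀ab/L³ = 6·17·3·3/6³ = 17/4 kN
  M_A = M₀b(2a-b)/L² = 17·3·(2·3-3)/6² = 17/4 kN·m
  R_B = -6M₀ab/L³ = -6·17·3·3/6³ = -17/4 kN
  M_B = M₀a(2b-a)/L² = 17·3·(2·3-3)/6² = 17/4 kN·m
Superposition: R_A = 209/4 kN, M_A = 209/4 kN·m, R_B = 175/4 kN, M_B = -175/4 kN·m

R_A = 209/4 kN, M_A = 209/4 kN·m, R_B = 175/4 kN, M_B = -175/4 kN·m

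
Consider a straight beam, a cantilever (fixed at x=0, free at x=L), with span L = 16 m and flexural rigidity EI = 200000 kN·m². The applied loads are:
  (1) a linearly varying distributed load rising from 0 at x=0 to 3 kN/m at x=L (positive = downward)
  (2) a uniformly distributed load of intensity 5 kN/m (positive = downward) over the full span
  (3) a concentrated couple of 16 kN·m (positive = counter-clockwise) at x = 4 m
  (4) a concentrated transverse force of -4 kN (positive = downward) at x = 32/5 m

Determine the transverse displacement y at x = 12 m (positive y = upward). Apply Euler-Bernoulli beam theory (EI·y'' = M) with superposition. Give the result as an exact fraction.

Load 1 — triangular load w₀=3 kN/m (0→w₀ over full span):
  y_1 = (w₀Lx³/12-w₀L²x²/6-w₀x⁵/(120L))/EI = (3·16·12³/12-3·16²·12²/6-3·12⁵/(120·16))/200000 = -7443/125000 m
Load 2 — uniform load w=5 kN/m over full span:
  y_2 = -wx²(x²-4Lx+6L²)/(24EI) = -5·12²·(12²-4·16·12+6·16²)/(24·200000) = -171/1250 m
Load 3 — applied couple M₀=16 kN·m at a=4 m (b=L-a=12):
  y_3 = M₀a(2x-a)/(2EI)  [x>a] = 16·4·(2·12-4)/(2·200000) = 2/625 m
Load 4 — point force P=-4 kN at a=32/5 m (b=L-a=48/5):
  y_4 = -Pa²(3x-a)/(6EI)  [x>a] = -(-4)·(32/5)²·(3·12-(32/5))/(6·200000) = 4736/1171875 m
Superposition: y = Σ y_i = -1772837/9375000 m ≈ -0.189103 m

y(12) = -1772837/9375000 m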